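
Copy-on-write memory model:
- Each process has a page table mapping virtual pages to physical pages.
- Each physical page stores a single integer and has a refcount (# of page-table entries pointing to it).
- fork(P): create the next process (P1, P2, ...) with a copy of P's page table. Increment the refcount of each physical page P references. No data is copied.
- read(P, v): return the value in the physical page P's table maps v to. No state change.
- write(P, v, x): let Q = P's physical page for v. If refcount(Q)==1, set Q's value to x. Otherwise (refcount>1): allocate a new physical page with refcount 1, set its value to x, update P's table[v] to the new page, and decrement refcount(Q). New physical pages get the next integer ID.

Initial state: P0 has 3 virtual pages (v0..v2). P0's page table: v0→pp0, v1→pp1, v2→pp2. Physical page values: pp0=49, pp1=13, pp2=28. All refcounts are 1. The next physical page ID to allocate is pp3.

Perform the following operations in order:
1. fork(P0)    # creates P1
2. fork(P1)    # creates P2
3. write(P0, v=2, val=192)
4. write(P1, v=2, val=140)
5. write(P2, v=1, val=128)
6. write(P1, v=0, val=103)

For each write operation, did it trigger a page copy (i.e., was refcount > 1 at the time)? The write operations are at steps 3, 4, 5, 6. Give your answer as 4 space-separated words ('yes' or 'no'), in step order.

Op 1: fork(P0) -> P1. 3 ppages; refcounts: pp0:2 pp1:2 pp2:2
Op 2: fork(P1) -> P2. 3 ppages; refcounts: pp0:3 pp1:3 pp2:3
Op 3: write(P0, v2, 192). refcount(pp2)=3>1 -> COPY to pp3. 4 ppages; refcounts: pp0:3 pp1:3 pp2:2 pp3:1
Op 4: write(P1, v2, 140). refcount(pp2)=2>1 -> COPY to pp4. 5 ppages; refcounts: pp0:3 pp1:3 pp2:1 pp3:1 pp4:1
Op 5: write(P2, v1, 128). refcount(pp1)=3>1 -> COPY to pp5. 6 ppages; refcounts: pp0:3 pp1:2 pp2:1 pp3:1 pp4:1 pp5:1
Op 6: write(P1, v0, 103). refcount(pp0)=3>1 -> COPY to pp6. 7 ppages; refcounts: pp0:2 pp1:2 pp2:1 pp3:1 pp4:1 pp5:1 pp6:1

yes yes yes yes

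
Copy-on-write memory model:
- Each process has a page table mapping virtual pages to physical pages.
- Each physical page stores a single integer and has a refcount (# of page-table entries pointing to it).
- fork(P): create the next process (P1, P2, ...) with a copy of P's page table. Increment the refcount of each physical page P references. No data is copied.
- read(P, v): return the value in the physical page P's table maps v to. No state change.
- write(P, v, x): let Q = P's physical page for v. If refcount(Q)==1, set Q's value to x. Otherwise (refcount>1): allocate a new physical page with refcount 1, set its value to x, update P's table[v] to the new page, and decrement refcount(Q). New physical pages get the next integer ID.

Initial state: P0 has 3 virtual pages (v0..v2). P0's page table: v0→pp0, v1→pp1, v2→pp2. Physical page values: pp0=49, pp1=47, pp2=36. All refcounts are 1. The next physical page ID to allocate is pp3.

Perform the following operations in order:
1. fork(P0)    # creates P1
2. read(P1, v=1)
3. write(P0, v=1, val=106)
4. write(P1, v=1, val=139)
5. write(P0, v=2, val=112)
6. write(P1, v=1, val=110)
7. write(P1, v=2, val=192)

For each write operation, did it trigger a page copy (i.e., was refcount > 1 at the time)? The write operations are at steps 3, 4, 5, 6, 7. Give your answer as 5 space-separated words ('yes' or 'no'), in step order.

Op 1: fork(P0) -> P1. 3 ppages; refcounts: pp0:2 pp1:2 pp2:2
Op 2: read(P1, v1) -> 47. No state change.
Op 3: write(P0, v1, 106). refcount(pp1)=2>1 -> COPY to pp3. 4 ppages; refcounts: pp0:2 pp1:1 pp2:2 pp3:1
Op 4: write(P1, v1, 139). refcount(pp1)=1 -> write in place. 4 ppages; refcounts: pp0:2 pp1:1 pp2:2 pp3:1
Op 5: write(P0, v2, 112). refcount(pp2)=2>1 -> COPY to pp4. 5 ppages; refcounts: pp0:2 pp1:1 pp2:1 pp3:1 pp4:1
Op 6: write(P1, v1, 110). refcount(pp1)=1 -> write in place. 5 ppages; refcounts: pp0:2 pp1:1 pp2:1 pp3:1 pp4:1
Op 7: write(P1, v2, 192). refcount(pp2)=1 -> write in place. 5 ppages; refcounts: pp0:2 pp1:1 pp2:1 pp3:1 pp4:1

yes no yes no no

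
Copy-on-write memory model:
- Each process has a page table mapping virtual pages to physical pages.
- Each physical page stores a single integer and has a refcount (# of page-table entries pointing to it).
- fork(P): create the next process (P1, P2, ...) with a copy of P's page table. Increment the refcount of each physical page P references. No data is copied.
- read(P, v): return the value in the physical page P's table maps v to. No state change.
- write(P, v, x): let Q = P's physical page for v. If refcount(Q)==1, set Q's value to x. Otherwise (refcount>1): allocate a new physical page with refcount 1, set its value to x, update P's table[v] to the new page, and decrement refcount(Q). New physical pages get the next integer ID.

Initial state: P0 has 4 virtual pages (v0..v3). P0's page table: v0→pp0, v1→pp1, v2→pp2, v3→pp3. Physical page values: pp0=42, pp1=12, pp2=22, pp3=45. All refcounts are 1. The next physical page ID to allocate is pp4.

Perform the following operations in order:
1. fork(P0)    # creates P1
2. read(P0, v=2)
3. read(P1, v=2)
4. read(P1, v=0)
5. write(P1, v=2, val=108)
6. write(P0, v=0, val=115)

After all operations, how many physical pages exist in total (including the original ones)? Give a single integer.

Answer: 6

Derivation:
Op 1: fork(P0) -> P1. 4 ppages; refcounts: pp0:2 pp1:2 pp2:2 pp3:2
Op 2: read(P0, v2) -> 22. No state change.
Op 3: read(P1, v2) -> 22. No state change.
Op 4: read(P1, v0) -> 42. No state change.
Op 5: write(P1, v2, 108). refcount(pp2)=2>1 -> COPY to pp4. 5 ppages; refcounts: pp0:2 pp1:2 pp2:1 pp3:2 pp4:1
Op 6: write(P0, v0, 115). refcount(pp0)=2>1 -> COPY to pp5. 6 ppages; refcounts: pp0:1 pp1:2 pp2:1 pp3:2 pp4:1 pp5:1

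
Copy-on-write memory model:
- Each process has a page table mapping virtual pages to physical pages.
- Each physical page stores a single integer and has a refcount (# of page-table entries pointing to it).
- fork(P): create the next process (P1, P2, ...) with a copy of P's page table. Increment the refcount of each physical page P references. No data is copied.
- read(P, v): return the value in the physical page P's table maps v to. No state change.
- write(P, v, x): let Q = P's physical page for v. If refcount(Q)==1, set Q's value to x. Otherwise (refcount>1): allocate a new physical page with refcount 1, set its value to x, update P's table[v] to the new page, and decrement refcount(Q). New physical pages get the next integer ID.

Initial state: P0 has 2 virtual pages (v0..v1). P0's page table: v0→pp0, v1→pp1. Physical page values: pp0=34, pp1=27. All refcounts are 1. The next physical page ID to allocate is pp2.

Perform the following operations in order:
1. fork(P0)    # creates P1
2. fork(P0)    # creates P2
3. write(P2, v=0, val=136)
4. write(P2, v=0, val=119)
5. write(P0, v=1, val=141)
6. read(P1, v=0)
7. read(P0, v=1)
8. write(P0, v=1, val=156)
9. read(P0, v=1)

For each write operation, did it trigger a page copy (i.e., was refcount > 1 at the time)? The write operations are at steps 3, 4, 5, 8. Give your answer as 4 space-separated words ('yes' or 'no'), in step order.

Op 1: fork(P0) -> P1. 2 ppages; refcounts: pp0:2 pp1:2
Op 2: fork(P0) -> P2. 2 ppages; refcounts: pp0:3 pp1:3
Op 3: write(P2, v0, 136). refcount(pp0)=3>1 -> COPY to pp2. 3 ppages; refcounts: pp0:2 pp1:3 pp2:1
Op 4: write(P2, v0, 119). refcount(pp2)=1 -> write in place. 3 ppages; refcounts: pp0:2 pp1:3 pp2:1
Op 5: write(P0, v1, 141). refcount(pp1)=3>1 -> COPY to pp3. 4 ppages; refcounts: pp0:2 pp1:2 pp2:1 pp3:1
Op 6: read(P1, v0) -> 34. No state change.
Op 7: read(P0, v1) -> 141. No state change.
Op 8: write(P0, v1, 156). refcount(pp3)=1 -> write in place. 4 ppages; refcounts: pp0:2 pp1:2 pp2:1 pp3:1
Op 9: read(P0, v1) -> 156. No state change.

yes no yes no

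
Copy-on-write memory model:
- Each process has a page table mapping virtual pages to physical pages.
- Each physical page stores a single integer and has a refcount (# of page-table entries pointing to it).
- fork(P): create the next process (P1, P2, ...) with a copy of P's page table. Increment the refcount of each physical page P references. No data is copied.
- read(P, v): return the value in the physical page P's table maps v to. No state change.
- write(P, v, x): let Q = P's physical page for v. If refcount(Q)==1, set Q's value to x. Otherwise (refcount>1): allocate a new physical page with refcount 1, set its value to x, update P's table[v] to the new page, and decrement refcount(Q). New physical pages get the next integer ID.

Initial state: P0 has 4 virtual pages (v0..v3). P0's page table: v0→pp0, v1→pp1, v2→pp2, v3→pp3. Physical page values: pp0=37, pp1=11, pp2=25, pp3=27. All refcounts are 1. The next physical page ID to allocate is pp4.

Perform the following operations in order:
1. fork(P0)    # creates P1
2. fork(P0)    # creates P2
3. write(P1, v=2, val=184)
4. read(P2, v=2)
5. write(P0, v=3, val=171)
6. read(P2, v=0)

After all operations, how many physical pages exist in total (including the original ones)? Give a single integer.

Answer: 6

Derivation:
Op 1: fork(P0) -> P1. 4 ppages; refcounts: pp0:2 pp1:2 pp2:2 pp3:2
Op 2: fork(P0) -> P2. 4 ppages; refcounts: pp0:3 pp1:3 pp2:3 pp3:3
Op 3: write(P1, v2, 184). refcount(pp2)=3>1 -> COPY to pp4. 5 ppages; refcounts: pp0:3 pp1:3 pp2:2 pp3:3 pp4:1
Op 4: read(P2, v2) -> 25. No state change.
Op 5: write(P0, v3, 171). refcount(pp3)=3>1 -> COPY to pp5. 6 ppages; refcounts: pp0:3 pp1:3 pp2:2 pp3:2 pp4:1 pp5:1
Op 6: read(P2, v0) -> 37. No state change.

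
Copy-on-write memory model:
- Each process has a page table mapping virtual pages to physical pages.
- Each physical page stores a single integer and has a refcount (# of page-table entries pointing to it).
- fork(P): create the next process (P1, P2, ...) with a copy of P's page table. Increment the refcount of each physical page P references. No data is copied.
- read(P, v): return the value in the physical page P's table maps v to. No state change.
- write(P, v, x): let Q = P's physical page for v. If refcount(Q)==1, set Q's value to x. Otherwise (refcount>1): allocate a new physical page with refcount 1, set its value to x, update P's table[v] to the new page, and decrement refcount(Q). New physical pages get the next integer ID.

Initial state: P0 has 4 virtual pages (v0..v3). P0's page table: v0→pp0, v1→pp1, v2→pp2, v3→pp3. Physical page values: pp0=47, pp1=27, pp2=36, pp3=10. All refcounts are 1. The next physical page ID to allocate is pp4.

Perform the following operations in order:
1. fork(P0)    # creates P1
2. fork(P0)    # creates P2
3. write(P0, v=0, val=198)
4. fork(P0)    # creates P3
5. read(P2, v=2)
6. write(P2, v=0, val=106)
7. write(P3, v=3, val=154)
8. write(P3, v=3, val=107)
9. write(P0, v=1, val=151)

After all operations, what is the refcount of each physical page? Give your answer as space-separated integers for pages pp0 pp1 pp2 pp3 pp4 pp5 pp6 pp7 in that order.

Answer: 1 3 4 3 2 1 1 1

Derivation:
Op 1: fork(P0) -> P1. 4 ppages; refcounts: pp0:2 pp1:2 pp2:2 pp3:2
Op 2: fork(P0) -> P2. 4 ppages; refcounts: pp0:3 pp1:3 pp2:3 pp3:3
Op 3: write(P0, v0, 198). refcount(pp0)=3>1 -> COPY to pp4. 5 ppages; refcounts: pp0:2 pp1:3 pp2:3 pp3:3 pp4:1
Op 4: fork(P0) -> P3. 5 ppages; refcounts: pp0:2 pp1:4 pp2:4 pp3:4 pp4:2
Op 5: read(P2, v2) -> 36. No state change.
Op 6: write(P2, v0, 106). refcount(pp0)=2>1 -> COPY to pp5. 6 ppages; refcounts: pp0:1 pp1:4 pp2:4 pp3:4 pp4:2 pp5:1
Op 7: write(P3, v3, 154). refcount(pp3)=4>1 -> COPY to pp6. 7 ppages; refcounts: pp0:1 pp1:4 pp2:4 pp3:3 pp4:2 pp5:1 pp6:1
Op 8: write(P3, v3, 107). refcount(pp6)=1 -> write in place. 7 ppages; refcounts: pp0:1 pp1:4 pp2:4 pp3:3 pp4:2 pp5:1 pp6:1
Op 9: write(P0, v1, 151). refcount(pp1)=4>1 -> COPY to pp7. 8 ppages; refcounts: pp0:1 pp1:3 pp2:4 pp3:3 pp4:2 pp5:1 pp6:1 pp7:1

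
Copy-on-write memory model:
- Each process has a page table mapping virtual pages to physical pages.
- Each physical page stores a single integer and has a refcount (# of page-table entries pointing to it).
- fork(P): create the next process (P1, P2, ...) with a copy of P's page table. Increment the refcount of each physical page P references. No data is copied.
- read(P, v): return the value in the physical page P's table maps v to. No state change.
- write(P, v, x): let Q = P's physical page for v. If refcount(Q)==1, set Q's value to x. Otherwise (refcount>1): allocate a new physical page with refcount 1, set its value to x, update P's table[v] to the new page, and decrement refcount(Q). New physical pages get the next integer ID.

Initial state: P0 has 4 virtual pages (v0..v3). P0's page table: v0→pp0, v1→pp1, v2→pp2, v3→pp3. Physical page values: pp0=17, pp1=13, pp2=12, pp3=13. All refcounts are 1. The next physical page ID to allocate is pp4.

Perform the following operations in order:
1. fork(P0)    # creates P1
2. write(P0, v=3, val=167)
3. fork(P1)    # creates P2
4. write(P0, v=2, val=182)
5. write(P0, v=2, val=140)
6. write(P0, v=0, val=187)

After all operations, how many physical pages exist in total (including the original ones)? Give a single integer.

Op 1: fork(P0) -> P1. 4 ppages; refcounts: pp0:2 pp1:2 pp2:2 pp3:2
Op 2: write(P0, v3, 167). refcount(pp3)=2>1 -> COPY to pp4. 5 ppages; refcounts: pp0:2 pp1:2 pp2:2 pp3:1 pp4:1
Op 3: fork(P1) -> P2. 5 ppages; refcounts: pp0:3 pp1:3 pp2:3 pp3:2 pp4:1
Op 4: write(P0, v2, 182). refcount(pp2)=3>1 -> COPY to pp5. 6 ppages; refcounts: pp0:3 pp1:3 pp2:2 pp3:2 pp4:1 pp5:1
Op 5: write(P0, v2, 140). refcount(pp5)=1 -> write in place. 6 ppages; refcounts: pp0:3 pp1:3 pp2:2 pp3:2 pp4:1 pp5:1
Op 6: write(P0, v0, 187). refcount(pp0)=3>1 -> COPY to pp6. 7 ppages; refcounts: pp0:2 pp1:3 pp2:2 pp3:2 pp4:1 pp5:1 pp6:1

Answer: 7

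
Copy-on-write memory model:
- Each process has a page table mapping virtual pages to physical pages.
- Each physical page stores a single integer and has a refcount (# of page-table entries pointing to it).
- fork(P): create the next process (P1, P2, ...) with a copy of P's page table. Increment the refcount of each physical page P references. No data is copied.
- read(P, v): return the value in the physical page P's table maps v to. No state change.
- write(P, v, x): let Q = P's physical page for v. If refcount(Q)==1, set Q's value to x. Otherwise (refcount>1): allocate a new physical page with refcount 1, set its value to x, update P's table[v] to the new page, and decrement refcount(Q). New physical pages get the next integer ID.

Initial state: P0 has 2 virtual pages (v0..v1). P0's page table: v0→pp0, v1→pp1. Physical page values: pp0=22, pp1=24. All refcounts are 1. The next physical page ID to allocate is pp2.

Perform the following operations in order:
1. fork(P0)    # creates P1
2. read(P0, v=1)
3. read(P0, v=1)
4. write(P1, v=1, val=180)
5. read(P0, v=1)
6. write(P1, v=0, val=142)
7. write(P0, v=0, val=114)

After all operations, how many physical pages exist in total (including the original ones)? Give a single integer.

Answer: 4

Derivation:
Op 1: fork(P0) -> P1. 2 ppages; refcounts: pp0:2 pp1:2
Op 2: read(P0, v1) -> 24. No state change.
Op 3: read(P0, v1) -> 24. No state change.
Op 4: write(P1, v1, 180). refcount(pp1)=2>1 -> COPY to pp2. 3 ppages; refcounts: pp0:2 pp1:1 pp2:1
Op 5: read(P0, v1) -> 24. No state change.
Op 6: write(P1, v0, 142). refcount(pp0)=2>1 -> COPY to pp3. 4 ppages; refcounts: pp0:1 pp1:1 pp2:1 pp3:1
Op 7: write(P0, v0, 114). refcount(pp0)=1 -> write in place. 4 ppages; refcounts: pp0:1 pp1:1 pp2:1 pp3:1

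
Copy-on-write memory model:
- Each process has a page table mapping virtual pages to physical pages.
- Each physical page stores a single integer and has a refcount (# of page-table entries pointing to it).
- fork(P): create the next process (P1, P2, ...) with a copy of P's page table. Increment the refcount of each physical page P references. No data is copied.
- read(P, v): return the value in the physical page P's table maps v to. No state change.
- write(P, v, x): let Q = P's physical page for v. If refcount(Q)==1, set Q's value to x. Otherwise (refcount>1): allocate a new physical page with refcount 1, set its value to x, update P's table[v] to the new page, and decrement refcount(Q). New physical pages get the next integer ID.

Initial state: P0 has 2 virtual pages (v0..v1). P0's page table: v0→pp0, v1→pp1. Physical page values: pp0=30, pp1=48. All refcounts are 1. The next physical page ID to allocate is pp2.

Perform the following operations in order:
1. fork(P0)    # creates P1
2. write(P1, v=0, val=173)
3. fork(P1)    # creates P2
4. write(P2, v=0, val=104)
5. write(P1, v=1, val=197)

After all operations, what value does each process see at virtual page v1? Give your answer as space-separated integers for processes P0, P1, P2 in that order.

Answer: 48 197 48

Derivation:
Op 1: fork(P0) -> P1. 2 ppages; refcounts: pp0:2 pp1:2
Op 2: write(P1, v0, 173). refcount(pp0)=2>1 -> COPY to pp2. 3 ppages; refcounts: pp0:1 pp1:2 pp2:1
Op 3: fork(P1) -> P2. 3 ppages; refcounts: pp0:1 pp1:3 pp2:2
Op 4: write(P2, v0, 104). refcount(pp2)=2>1 -> COPY to pp3. 4 ppages; refcounts: pp0:1 pp1:3 pp2:1 pp3:1
Op 5: write(P1, v1, 197). refcount(pp1)=3>1 -> COPY to pp4. 5 ppages; refcounts: pp0:1 pp1:2 pp2:1 pp3:1 pp4:1
P0: v1 -> pp1 = 48
P1: v1 -> pp4 = 197
P2: v1 -> pp1 = 48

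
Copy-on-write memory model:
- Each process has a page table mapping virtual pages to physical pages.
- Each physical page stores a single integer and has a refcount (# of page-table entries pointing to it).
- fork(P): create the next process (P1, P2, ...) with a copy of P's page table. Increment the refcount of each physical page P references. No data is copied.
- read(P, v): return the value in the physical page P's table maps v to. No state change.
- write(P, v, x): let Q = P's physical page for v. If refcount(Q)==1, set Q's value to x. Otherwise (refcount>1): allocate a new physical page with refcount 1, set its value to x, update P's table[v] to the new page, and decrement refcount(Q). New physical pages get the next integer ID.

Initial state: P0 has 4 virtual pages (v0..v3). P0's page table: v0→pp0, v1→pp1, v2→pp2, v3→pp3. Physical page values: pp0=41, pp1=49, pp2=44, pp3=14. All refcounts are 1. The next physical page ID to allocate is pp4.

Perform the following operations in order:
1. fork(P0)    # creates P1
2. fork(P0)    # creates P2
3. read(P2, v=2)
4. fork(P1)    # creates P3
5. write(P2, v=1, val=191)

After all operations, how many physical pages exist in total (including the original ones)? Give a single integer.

Op 1: fork(P0) -> P1. 4 ppages; refcounts: pp0:2 pp1:2 pp2:2 pp3:2
Op 2: fork(P0) -> P2. 4 ppages; refcounts: pp0:3 pp1:3 pp2:3 pp3:3
Op 3: read(P2, v2) -> 44. No state change.
Op 4: fork(P1) -> P3. 4 ppages; refcounts: pp0:4 pp1:4 pp2:4 pp3:4
Op 5: write(P2, v1, 191). refcount(pp1)=4>1 -> COPY to pp4. 5 ppages; refcounts: pp0:4 pp1:3 pp2:4 pp3:4 pp4:1

Answer: 5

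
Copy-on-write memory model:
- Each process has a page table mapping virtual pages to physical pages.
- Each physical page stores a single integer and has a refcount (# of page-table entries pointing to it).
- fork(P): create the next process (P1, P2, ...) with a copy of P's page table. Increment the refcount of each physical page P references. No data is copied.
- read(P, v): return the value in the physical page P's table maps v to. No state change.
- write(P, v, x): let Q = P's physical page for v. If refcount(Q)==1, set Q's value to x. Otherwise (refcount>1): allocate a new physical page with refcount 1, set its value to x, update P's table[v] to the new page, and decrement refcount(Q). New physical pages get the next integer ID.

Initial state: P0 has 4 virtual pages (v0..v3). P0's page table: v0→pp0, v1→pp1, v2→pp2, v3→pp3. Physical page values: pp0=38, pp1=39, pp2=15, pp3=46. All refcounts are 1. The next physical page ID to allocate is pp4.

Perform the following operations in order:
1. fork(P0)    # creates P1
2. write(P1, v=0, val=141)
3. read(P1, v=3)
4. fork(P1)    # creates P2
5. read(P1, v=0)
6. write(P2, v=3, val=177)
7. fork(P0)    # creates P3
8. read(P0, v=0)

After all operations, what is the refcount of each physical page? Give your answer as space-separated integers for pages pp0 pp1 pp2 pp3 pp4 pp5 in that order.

Op 1: fork(P0) -> P1. 4 ppages; refcounts: pp0:2 pp1:2 pp2:2 pp3:2
Op 2: write(P1, v0, 141). refcount(pp0)=2>1 -> COPY to pp4. 5 ppages; refcounts: pp0:1 pp1:2 pp2:2 pp3:2 pp4:1
Op 3: read(P1, v3) -> 46. No state change.
Op 4: fork(P1) -> P2. 5 ppages; refcounts: pp0:1 pp1:3 pp2:3 pp3:3 pp4:2
Op 5: read(P1, v0) -> 141. No state change.
Op 6: write(P2, v3, 177). refcount(pp3)=3>1 -> COPY to pp5. 6 ppages; refcounts: pp0:1 pp1:3 pp2:3 pp3:2 pp4:2 pp5:1
Op 7: fork(P0) -> P3. 6 ppages; refcounts: pp0:2 pp1:4 pp2:4 pp3:3 pp4:2 pp5:1
Op 8: read(P0, v0) -> 38. No state change.

Answer: 2 4 4 3 2 1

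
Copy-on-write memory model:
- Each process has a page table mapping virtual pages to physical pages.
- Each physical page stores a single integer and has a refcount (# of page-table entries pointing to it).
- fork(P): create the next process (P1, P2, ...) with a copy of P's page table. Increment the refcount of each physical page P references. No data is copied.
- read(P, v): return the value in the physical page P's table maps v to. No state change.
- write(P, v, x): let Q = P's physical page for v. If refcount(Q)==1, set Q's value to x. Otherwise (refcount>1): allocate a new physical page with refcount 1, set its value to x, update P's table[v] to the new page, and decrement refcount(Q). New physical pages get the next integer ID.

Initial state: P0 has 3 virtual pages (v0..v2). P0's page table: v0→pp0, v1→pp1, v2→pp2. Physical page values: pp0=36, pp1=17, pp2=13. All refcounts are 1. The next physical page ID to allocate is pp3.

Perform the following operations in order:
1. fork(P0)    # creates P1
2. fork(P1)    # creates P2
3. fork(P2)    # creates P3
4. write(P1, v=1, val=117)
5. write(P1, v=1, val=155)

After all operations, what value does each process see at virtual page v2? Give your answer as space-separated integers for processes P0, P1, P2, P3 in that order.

Answer: 13 13 13 13

Derivation:
Op 1: fork(P0) -> P1. 3 ppages; refcounts: pp0:2 pp1:2 pp2:2
Op 2: fork(P1) -> P2. 3 ppages; refcounts: pp0:3 pp1:3 pp2:3
Op 3: fork(P2) -> P3. 3 ppages; refcounts: pp0:4 pp1:4 pp2:4
Op 4: write(P1, v1, 117). refcount(pp1)=4>1 -> COPY to pp3. 4 ppages; refcounts: pp0:4 pp1:3 pp2:4 pp3:1
Op 5: write(P1, v1, 155). refcount(pp3)=1 -> write in place. 4 ppages; refcounts: pp0:4 pp1:3 pp2:4 pp3:1
P0: v2 -> pp2 = 13
P1: v2 -> pp2 = 13
P2: v2 -> pp2 = 13
P3: v2 -> pp2 = 13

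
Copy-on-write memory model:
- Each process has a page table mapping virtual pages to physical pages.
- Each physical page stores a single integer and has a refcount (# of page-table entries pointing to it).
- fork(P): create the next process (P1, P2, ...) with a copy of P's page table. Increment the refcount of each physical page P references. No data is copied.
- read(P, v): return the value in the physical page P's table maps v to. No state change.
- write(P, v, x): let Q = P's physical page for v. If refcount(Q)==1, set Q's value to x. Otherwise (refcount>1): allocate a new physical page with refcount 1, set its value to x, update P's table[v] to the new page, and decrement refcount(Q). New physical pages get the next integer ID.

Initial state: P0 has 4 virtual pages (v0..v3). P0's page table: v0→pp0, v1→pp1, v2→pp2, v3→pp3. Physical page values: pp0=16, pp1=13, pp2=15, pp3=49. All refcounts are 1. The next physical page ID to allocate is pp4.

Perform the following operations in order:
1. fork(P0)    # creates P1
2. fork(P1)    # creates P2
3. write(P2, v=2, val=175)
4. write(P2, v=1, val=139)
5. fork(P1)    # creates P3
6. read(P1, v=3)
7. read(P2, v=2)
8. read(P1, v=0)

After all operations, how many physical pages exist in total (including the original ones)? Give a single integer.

Answer: 6

Derivation:
Op 1: fork(P0) -> P1. 4 ppages; refcounts: pp0:2 pp1:2 pp2:2 pp3:2
Op 2: fork(P1) -> P2. 4 ppages; refcounts: pp0:3 pp1:3 pp2:3 pp3:3
Op 3: write(P2, v2, 175). refcount(pp2)=3>1 -> COPY to pp4. 5 ppages; refcounts: pp0:3 pp1:3 pp2:2 pp3:3 pp4:1
Op 4: write(P2, v1, 139). refcount(pp1)=3>1 -> COPY to pp5. 6 ppages; refcounts: pp0:3 pp1:2 pp2:2 pp3:3 pp4:1 pp5:1
Op 5: fork(P1) -> P3. 6 ppages; refcounts: pp0:4 pp1:3 pp2:3 pp3:4 pp4:1 pp5:1
Op 6: read(P1, v3) -> 49. No state change.
Op 7: read(P2, v2) -> 175. No state change.
Op 8: read(P1, v0) -> 16. No state change.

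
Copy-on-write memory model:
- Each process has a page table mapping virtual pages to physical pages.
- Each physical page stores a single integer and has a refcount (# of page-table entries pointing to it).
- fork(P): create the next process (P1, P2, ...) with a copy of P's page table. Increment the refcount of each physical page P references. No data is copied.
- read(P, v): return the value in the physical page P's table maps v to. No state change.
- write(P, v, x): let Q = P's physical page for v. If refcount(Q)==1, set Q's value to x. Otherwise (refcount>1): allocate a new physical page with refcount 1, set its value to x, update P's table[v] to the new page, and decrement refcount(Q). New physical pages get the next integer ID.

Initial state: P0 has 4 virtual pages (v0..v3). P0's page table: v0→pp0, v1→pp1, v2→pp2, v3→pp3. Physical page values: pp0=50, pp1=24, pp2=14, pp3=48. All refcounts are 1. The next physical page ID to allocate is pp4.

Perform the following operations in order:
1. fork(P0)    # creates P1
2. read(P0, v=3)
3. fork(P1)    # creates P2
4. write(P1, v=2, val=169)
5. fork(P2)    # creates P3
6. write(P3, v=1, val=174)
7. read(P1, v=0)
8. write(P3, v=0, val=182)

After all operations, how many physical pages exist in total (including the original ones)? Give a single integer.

Op 1: fork(P0) -> P1. 4 ppages; refcounts: pp0:2 pp1:2 pp2:2 pp3:2
Op 2: read(P0, v3) -> 48. No state change.
Op 3: fork(P1) -> P2. 4 ppages; refcounts: pp0:3 pp1:3 pp2:3 pp3:3
Op 4: write(P1, v2, 169). refcount(pp2)=3>1 -> COPY to pp4. 5 ppages; refcounts: pp0:3 pp1:3 pp2:2 pp3:3 pp4:1
Op 5: fork(P2) -> P3. 5 ppages; refcounts: pp0:4 pp1:4 pp2:3 pp3:4 pp4:1
Op 6: write(P3, v1, 174). refcount(pp1)=4>1 -> COPY to pp5. 6 ppages; refcounts: pp0:4 pp1:3 pp2:3 pp3:4 pp4:1 pp5:1
Op 7: read(P1, v0) -> 50. No state change.
Op 8: write(P3, v0, 182). refcount(pp0)=4>1 -> COPY to pp6. 7 ppages; refcounts: pp0:3 pp1:3 pp2:3 pp3:4 pp4:1 pp5:1 pp6:1

Answer: 7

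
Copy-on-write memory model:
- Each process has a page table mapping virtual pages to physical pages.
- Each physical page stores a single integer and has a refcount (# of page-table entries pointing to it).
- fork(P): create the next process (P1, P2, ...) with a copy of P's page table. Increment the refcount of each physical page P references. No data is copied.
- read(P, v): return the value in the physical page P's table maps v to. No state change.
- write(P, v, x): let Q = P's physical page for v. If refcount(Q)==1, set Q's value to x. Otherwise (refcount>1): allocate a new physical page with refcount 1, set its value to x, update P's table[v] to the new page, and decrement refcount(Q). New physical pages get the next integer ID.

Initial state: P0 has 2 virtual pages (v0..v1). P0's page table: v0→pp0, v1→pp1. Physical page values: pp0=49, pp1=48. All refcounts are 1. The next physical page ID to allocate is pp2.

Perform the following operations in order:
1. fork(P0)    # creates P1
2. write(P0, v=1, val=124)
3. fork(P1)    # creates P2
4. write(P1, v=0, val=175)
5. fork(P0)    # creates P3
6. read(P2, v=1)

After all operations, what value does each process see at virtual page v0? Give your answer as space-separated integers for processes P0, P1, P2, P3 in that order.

Answer: 49 175 49 49

Derivation:
Op 1: fork(P0) -> P1. 2 ppages; refcounts: pp0:2 pp1:2
Op 2: write(P0, v1, 124). refcount(pp1)=2>1 -> COPY to pp2. 3 ppages; refcounts: pp0:2 pp1:1 pp2:1
Op 3: fork(P1) -> P2. 3 ppages; refcounts: pp0:3 pp1:2 pp2:1
Op 4: write(P1, v0, 175). refcount(pp0)=3>1 -> COPY to pp3. 4 ppages; refcounts: pp0:2 pp1:2 pp2:1 pp3:1
Op 5: fork(P0) -> P3. 4 ppages; refcounts: pp0:3 pp1:2 pp2:2 pp3:1
Op 6: read(P2, v1) -> 48. No state change.
P0: v0 -> pp0 = 49
P1: v0 -> pp3 = 175
P2: v0 -> pp0 = 49
P3: v0 -> pp0 = 49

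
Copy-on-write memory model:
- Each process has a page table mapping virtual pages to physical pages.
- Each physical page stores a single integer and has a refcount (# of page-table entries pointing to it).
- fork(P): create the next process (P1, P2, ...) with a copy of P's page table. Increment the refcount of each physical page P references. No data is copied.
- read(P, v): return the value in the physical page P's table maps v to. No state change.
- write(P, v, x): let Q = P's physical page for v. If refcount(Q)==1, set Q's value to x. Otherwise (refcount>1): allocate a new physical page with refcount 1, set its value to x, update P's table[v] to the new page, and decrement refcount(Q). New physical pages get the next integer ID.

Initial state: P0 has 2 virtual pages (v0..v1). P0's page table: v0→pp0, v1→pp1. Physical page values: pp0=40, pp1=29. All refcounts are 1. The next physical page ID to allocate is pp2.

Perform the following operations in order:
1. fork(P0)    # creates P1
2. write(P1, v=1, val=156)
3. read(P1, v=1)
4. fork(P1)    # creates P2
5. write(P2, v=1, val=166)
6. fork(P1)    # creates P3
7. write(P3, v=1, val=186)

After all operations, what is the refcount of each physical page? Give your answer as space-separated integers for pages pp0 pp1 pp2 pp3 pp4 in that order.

Answer: 4 1 1 1 1

Derivation:
Op 1: fork(P0) -> P1. 2 ppages; refcounts: pp0:2 pp1:2
Op 2: write(P1, v1, 156). refcount(pp1)=2>1 -> COPY to pp2. 3 ppages; refcounts: pp0:2 pp1:1 pp2:1
Op 3: read(P1, v1) -> 156. No state change.
Op 4: fork(P1) -> P2. 3 ppages; refcounts: pp0:3 pp1:1 pp2:2
Op 5: write(P2, v1, 166). refcount(pp2)=2>1 -> COPY to pp3. 4 ppages; refcounts: pp0:3 pp1:1 pp2:1 pp3:1
Op 6: fork(P1) -> P3. 4 ppages; refcounts: pp0:4 pp1:1 pp2:2 pp3:1
Op 7: write(P3, v1, 186). refcount(pp2)=2>1 -> COPY to pp4. 5 ppages; refcounts: pp0:4 pp1:1 pp2:1 pp3:1 pp4:1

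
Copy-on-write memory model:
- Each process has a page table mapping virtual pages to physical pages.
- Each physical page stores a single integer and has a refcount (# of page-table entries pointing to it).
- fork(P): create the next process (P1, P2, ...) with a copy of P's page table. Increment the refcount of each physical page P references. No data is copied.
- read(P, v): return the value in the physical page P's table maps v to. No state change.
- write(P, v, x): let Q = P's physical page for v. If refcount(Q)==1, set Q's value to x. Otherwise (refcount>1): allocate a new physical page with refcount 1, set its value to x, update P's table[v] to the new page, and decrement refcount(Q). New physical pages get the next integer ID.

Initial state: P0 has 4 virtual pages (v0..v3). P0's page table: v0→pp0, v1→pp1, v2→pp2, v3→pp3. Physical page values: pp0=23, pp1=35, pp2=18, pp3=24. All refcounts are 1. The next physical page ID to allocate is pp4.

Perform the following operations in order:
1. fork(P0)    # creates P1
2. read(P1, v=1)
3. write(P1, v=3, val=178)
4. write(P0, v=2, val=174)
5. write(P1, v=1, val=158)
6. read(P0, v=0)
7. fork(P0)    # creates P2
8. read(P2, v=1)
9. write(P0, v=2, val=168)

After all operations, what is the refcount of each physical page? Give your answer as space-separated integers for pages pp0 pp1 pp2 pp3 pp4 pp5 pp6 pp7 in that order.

Answer: 3 2 1 2 1 1 1 1

Derivation:
Op 1: fork(P0) -> P1. 4 ppages; refcounts: pp0:2 pp1:2 pp2:2 pp3:2
Op 2: read(P1, v1) -> 35. No state change.
Op 3: write(P1, v3, 178). refcount(pp3)=2>1 -> COPY to pp4. 5 ppages; refcounts: pp0:2 pp1:2 pp2:2 pp3:1 pp4:1
Op 4: write(P0, v2, 174). refcount(pp2)=2>1 -> COPY to pp5. 6 ppages; refcounts: pp0:2 pp1:2 pp2:1 pp3:1 pp4:1 pp5:1
Op 5: write(P1, v1, 158). refcount(pp1)=2>1 -> COPY to pp6. 7 ppages; refcounts: pp0:2 pp1:1 pp2:1 pp3:1 pp4:1 pp5:1 pp6:1
Op 6: read(P0, v0) -> 23. No state change.
Op 7: fork(P0) -> P2. 7 ppages; refcounts: pp0:3 pp1:2 pp2:1 pp3:2 pp4:1 pp5:2 pp6:1
Op 8: read(P2, v1) -> 35. No state change.
Op 9: write(P0, v2, 168). refcount(pp5)=2>1 -> COPY to pp7. 8 ppages; refcounts: pp0:3 pp1:2 pp2:1 pp3:2 pp4:1 pp5:1 pp6:1 pp7:1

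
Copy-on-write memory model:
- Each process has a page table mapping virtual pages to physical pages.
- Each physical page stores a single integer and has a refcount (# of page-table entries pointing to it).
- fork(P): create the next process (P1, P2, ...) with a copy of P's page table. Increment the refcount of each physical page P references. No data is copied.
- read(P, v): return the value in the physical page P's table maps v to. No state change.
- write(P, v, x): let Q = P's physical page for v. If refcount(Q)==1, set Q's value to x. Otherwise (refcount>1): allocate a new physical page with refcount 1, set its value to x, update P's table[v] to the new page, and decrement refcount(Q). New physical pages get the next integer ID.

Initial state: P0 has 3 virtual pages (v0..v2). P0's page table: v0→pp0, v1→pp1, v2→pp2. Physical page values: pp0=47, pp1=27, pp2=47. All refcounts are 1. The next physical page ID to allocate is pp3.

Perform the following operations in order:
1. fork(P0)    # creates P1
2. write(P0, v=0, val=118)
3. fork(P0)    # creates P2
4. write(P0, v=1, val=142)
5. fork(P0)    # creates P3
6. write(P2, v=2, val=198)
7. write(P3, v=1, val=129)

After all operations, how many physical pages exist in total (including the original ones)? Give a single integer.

Answer: 7

Derivation:
Op 1: fork(P0) -> P1. 3 ppages; refcounts: pp0:2 pp1:2 pp2:2
Op 2: write(P0, v0, 118). refcount(pp0)=2>1 -> COPY to pp3. 4 ppages; refcounts: pp0:1 pp1:2 pp2:2 pp3:1
Op 3: fork(P0) -> P2. 4 ppages; refcounts: pp0:1 pp1:3 pp2:3 pp3:2
Op 4: write(P0, v1, 142). refcount(pp1)=3>1 -> COPY to pp4. 5 ppages; refcounts: pp0:1 pp1:2 pp2:3 pp3:2 pp4:1
Op 5: fork(P0) -> P3. 5 ppages; refcounts: pp0:1 pp1:2 pp2:4 pp3:3 pp4:2
Op 6: write(P2, v2, 198). refcount(pp2)=4>1 -> COPY to pp5. 6 ppages; refcounts: pp0:1 pp1:2 pp2:3 pp3:3 pp4:2 pp5:1
Op 7: write(P3, v1, 129). refcount(pp4)=2>1 -> COPY to pp6. 7 ppages; refcounts: pp0:1 pp1:2 pp2:3 pp3:3 pp4:1 pp5:1 pp6:1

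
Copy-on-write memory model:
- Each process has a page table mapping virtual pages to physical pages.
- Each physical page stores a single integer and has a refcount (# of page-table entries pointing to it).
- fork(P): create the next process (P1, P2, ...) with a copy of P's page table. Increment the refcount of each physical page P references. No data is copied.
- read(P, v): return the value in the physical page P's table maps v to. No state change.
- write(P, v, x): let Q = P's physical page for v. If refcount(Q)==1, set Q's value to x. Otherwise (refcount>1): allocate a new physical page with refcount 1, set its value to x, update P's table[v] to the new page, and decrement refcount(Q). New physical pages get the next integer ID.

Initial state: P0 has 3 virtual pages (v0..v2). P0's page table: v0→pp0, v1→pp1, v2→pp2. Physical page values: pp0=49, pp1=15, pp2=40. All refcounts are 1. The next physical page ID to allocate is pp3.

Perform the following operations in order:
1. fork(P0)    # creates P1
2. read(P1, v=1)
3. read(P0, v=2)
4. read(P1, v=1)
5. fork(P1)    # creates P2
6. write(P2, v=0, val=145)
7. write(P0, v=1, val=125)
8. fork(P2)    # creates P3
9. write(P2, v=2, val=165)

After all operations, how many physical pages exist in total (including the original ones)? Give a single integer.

Answer: 6

Derivation:
Op 1: fork(P0) -> P1. 3 ppages; refcounts: pp0:2 pp1:2 pp2:2
Op 2: read(P1, v1) -> 15. No state change.
Op 3: read(P0, v2) -> 40. No state change.
Op 4: read(P1, v1) -> 15. No state change.
Op 5: fork(P1) -> P2. 3 ppages; refcounts: pp0:3 pp1:3 pp2:3
Op 6: write(P2, v0, 145). refcount(pp0)=3>1 -> COPY to pp3. 4 ppages; refcounts: pp0:2 pp1:3 pp2:3 pp3:1
Op 7: write(P0, v1, 125). refcount(pp1)=3>1 -> COPY to pp4. 5 ppages; refcounts: pp0:2 pp1:2 pp2:3 pp3:1 pp4:1
Op 8: fork(P2) -> P3. 5 ppages; refcounts: pp0:2 pp1:3 pp2:4 pp3:2 pp4:1
Op 9: write(P2, v2, 165). refcount(pp2)=4>1 -> COPY to pp5. 6 ppages; refcounts: pp0:2 pp1:3 pp2:3 pp3:2 pp4:1 pp5:1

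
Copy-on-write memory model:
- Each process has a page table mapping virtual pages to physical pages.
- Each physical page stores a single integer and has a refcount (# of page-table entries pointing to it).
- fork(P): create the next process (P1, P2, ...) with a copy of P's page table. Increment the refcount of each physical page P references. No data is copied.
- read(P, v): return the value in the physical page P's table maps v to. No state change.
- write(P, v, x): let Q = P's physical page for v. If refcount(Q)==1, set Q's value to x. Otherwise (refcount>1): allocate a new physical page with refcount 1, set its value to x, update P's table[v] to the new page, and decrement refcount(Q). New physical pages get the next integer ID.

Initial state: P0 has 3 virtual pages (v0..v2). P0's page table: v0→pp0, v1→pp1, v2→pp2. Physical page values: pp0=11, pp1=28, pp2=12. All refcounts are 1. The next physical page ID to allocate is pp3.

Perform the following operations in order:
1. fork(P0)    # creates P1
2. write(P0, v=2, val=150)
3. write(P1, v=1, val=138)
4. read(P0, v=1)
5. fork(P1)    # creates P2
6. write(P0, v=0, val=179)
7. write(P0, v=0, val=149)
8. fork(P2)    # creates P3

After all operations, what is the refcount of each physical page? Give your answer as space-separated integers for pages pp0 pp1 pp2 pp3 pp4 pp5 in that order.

Op 1: fork(P0) -> P1. 3 ppages; refcounts: pp0:2 pp1:2 pp2:2
Op 2: write(P0, v2, 150). refcount(pp2)=2>1 -> COPY to pp3. 4 ppages; refcounts: pp0:2 pp1:2 pp2:1 pp3:1
Op 3: write(P1, v1, 138). refcount(pp1)=2>1 -> COPY to pp4. 5 ppages; refcounts: pp0:2 pp1:1 pp2:1 pp3:1 pp4:1
Op 4: read(P0, v1) -> 28. No state change.
Op 5: fork(P1) -> P2. 5 ppages; refcounts: pp0:3 pp1:1 pp2:2 pp3:1 pp4:2
Op 6: write(P0, v0, 179). refcount(pp0)=3>1 -> COPY to pp5. 6 ppages; refcounts: pp0:2 pp1:1 pp2:2 pp3:1 pp4:2 pp5:1
Op 7: write(P0, v0, 149). refcount(pp5)=1 -> write in place. 6 ppages; refcounts: pp0:2 pp1:1 pp2:2 pp3:1 pp4:2 pp5:1
Op 8: fork(P2) -> P3. 6 ppages; refcounts: pp0:3 pp1:1 pp2:3 pp3:1 pp4:3 pp5:1

Answer: 3 1 3 1 3 1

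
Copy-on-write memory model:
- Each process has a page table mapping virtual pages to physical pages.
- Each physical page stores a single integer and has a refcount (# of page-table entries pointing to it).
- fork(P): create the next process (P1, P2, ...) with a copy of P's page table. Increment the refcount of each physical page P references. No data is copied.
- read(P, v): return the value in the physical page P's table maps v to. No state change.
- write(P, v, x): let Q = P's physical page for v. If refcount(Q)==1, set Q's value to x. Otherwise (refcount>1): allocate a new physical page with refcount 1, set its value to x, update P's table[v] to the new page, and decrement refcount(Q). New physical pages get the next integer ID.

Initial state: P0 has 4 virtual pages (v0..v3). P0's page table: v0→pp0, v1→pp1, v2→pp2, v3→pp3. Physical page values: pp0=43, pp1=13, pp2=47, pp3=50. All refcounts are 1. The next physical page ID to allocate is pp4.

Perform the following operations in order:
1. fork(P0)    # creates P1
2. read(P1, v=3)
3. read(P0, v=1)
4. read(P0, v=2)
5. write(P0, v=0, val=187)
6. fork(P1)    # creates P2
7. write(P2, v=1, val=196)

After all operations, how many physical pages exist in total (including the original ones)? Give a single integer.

Answer: 6

Derivation:
Op 1: fork(P0) -> P1. 4 ppages; refcounts: pp0:2 pp1:2 pp2:2 pp3:2
Op 2: read(P1, v3) -> 50. No state change.
Op 3: read(P0, v1) -> 13. No state change.
Op 4: read(P0, v2) -> 47. No state change.
Op 5: write(P0, v0, 187). refcount(pp0)=2>1 -> COPY to pp4. 5 ppages; refcounts: pp0:1 pp1:2 pp2:2 pp3:2 pp4:1
Op 6: fork(P1) -> P2. 5 ppages; refcounts: pp0:2 pp1:3 pp2:3 pp3:3 pp4:1
Op 7: write(P2, v1, 196). refcount(pp1)=3>1 -> COPY to pp5. 6 ppages; refcounts: pp0:2 pp1:2 pp2:3 pp3:3 pp4:1 pp5:1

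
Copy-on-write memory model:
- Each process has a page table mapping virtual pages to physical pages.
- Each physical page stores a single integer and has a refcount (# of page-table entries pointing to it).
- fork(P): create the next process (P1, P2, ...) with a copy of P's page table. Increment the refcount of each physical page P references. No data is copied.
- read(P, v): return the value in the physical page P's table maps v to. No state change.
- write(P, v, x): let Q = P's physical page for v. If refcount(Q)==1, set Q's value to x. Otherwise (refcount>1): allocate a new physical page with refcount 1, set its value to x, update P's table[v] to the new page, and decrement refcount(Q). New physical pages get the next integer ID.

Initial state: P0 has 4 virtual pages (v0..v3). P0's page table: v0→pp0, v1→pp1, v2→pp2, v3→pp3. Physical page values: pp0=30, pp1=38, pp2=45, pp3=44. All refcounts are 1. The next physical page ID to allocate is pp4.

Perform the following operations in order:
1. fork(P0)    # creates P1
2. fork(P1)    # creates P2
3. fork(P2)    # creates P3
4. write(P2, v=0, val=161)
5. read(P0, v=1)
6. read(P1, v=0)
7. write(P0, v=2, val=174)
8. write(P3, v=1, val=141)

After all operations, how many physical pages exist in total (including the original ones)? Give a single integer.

Op 1: fork(P0) -> P1. 4 ppages; refcounts: pp0:2 pp1:2 pp2:2 pp3:2
Op 2: fork(P1) -> P2. 4 ppages; refcounts: pp0:3 pp1:3 pp2:3 pp3:3
Op 3: fork(P2) -> P3. 4 ppages; refcounts: pp0:4 pp1:4 pp2:4 pp3:4
Op 4: write(P2, v0, 161). refcount(pp0)=4>1 -> COPY to pp4. 5 ppages; refcounts: pp0:3 pp1:4 pp2:4 pp3:4 pp4:1
Op 5: read(P0, v1) -> 38. No state change.
Op 6: read(P1, v0) -> 30. No state change.
Op 7: write(P0, v2, 174). refcount(pp2)=4>1 -> COPY to pp5. 6 ppages; refcounts: pp0:3 pp1:4 pp2:3 pp3:4 pp4:1 pp5:1
Op 8: write(P3, v1, 141). refcount(pp1)=4>1 -> COPY to pp6. 7 ppages; refcounts: pp0:3 pp1:3 pp2:3 pp3:4 pp4:1 pp5:1 pp6:1

Answer: 7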